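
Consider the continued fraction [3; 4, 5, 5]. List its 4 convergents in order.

3/1, 13/4, 68/21, 353/109

Using the convergent recurrence p_i = a_i*p_{i-1} + p_{i-2}, q_i = a_i*q_{i-1} + q_{i-2} with p_{-2}=0, p_{-1}=1, q_{-2}=1, q_{-1}=0:
  i=0: a_0=3, p_0 = 3*1 + 0 = 3, q_0 = 3*0 + 1 = 1.
  i=1: a_1=4, p_1 = 4*3 + 1 = 13, q_1 = 4*1 + 0 = 4.
  i=2: a_2=5, p_2 = 5*13 + 3 = 68, q_2 = 5*4 + 1 = 21.
  i=3: a_3=5, p_3 = 5*68 + 13 = 353, q_3 = 5*21 + 4 = 109.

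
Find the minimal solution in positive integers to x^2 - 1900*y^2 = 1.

First expand sqrt(1900) as a continued fraction. With x_i = (sqrt(1900) + m_i)/d_i and (m_0, d_0) = (0, 1): a_0 = floor(sqrt(1900)) = 43, since 43^2 = 1849 <= 1900 < 1936 = 44^2.
Iterate m_{i+1} = d_i*a_i - m_i, d_{i+1} = (1900 - m_{i+1}^2)/d_i, a_{i+1} = floor((a_0 + m_{i+1})/d_{i+1}):
  m_1 = 1*43 - 0 = 43, d_1 = (1900 - 43^2)/1 = 51/1 = 51, a_1 = floor((43 + 43)/51) = 1.
  m_2 = 51*1 - 43 = 8, d_2 = (1900 - 8^2)/51 = 1836/51 = 36, a_2 = floor((43 + 8)/36) = 1.
  m_3 = 36*1 - 8 = 28, d_3 = (1900 - 28^2)/36 = 1116/36 = 31, a_3 = floor((43 + 28)/31) = 2.
  m_4 = 31*2 - 28 = 34, d_4 = (1900 - 34^2)/31 = 744/31 = 24, a_4 = floor((43 + 34)/24) = 3.
  m_5 = 24*3 - 34 = 38, d_5 = (1900 - 38^2)/24 = 456/24 = 19, a_5 = floor((43 + 38)/19) = 4.
  m_6 = 19*4 - 38 = 38, d_6 = (1900 - 38^2)/19 = 456/19 = 24, a_6 = floor((43 + 38)/24) = 3.
  m_7 = 24*3 - 38 = 34, d_7 = (1900 - 34^2)/24 = 744/24 = 31, a_7 = floor((43 + 34)/31) = 2.
  m_8 = 31*2 - 34 = 28, d_8 = (1900 - 28^2)/31 = 1116/31 = 36, a_8 = floor((43 + 28)/36) = 1.
  m_9 = 36*1 - 28 = 8, d_9 = (1900 - 8^2)/36 = 1836/36 = 51, a_9 = floor((43 + 8)/51) = 1.
  m_10 = 51*1 - 8 = 43, d_10 = (1900 - 43^2)/51 = 51/51 = 1, a_10 = floor((43 + 43)/1) = 86.
  m_11 = 1*86 - 43 = 43, d_11 = (1900 - 43^2)/1 = 51/1 = 51: (m_11, d_11) = (m_1, d_1) = (43, 51), so from here the quotients repeat a_1, ..., a_10; the period length is 10.
So sqrt(1900) = [43; (1, 1, 2, 3, 4, 3, 2, 1, 1, 86)] with period length k = 10.
k is even, so the fundamental solution of x^2 - 1900y^2 = 1 is (p_{k-1}, q_{k-1}) = (p_9, q_9); compute convergents through index 9.
Convergents (p_i = a_i*p_{i-1} + p_{i-2}, q_i = a_i*q_{i-1} + q_{i-2} with p_{-2}=0, p_{-1}=1, q_{-2}=1, q_{-1}=0):
  i=0: a_0=43, p_0 = 43*1 + 0 = 43, q_0 = 43*0 + 1 = 1.
  i=1: a_1=1, p_1 = 1*43 + 1 = 44, q_1 = 1*1 + 0 = 1.
  i=2: a_2=1, p_2 = 1*44 + 43 = 87, q_2 = 1*1 + 1 = 2.
  i=3: a_3=2, p_3 = 2*87 + 44 = 218, q_3 = 2*2 + 1 = 5.
  i=4: a_4=3, p_4 = 3*218 + 87 = 741, q_4 = 3*5 + 2 = 17.
  i=5: a_5=4, p_5 = 4*741 + 218 = 3182, q_5 = 4*17 + 5 = 73.
  i=6: a_6=3, p_6 = 3*3182 + 741 = 10287, q_6 = 3*73 + 17 = 236.
  i=7: a_7=2, p_7 = 2*10287 + 3182 = 23756, q_7 = 2*236 + 73 = 545.
  i=8: a_8=1, p_8 = 1*23756 + 10287 = 34043, q_8 = 1*545 + 236 = 781.
  i=9: a_9=1, p_9 = 1*34043 + 23756 = 57799, q_9 = 1*781 + 545 = 1326.
Check: 57799^2 - 1900*1326^2 = 3340724401 - 3340724400 = 1, so (x, y) = (57799, 1326) solves the equation, and by the theorem it is the least positive solution.

(x, y) = (57799, 1326)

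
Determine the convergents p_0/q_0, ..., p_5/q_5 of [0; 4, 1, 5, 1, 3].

Using the convergent recurrence p_i = a_i*p_{i-1} + p_{i-2}, q_i = a_i*q_{i-1} + q_{i-2} with p_{-2}=0, p_{-1}=1, q_{-2}=1, q_{-1}=0:
  i=0: a_0=0, p_0 = 0*1 + 0 = 0, q_0 = 0*0 + 1 = 1.
  i=1: a_1=4, p_1 = 4*0 + 1 = 1, q_1 = 4*1 + 0 = 4.
  i=2: a_2=1, p_2 = 1*1 + 0 = 1, q_2 = 1*4 + 1 = 5.
  i=3: a_3=5, p_3 = 5*1 + 1 = 6, q_3 = 5*5 + 4 = 29.
  i=4: a_4=1, p_4 = 1*6 + 1 = 7, q_4 = 1*29 + 5 = 34.
  i=5: a_5=3, p_5 = 3*7 + 6 = 27, q_5 = 3*34 + 29 = 131.

0/1, 1/4, 1/5, 6/29, 7/34, 27/131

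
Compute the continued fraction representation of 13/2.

Run the Euclidean algorithm on 13 and 2; the successive quotients are the partial quotients a_0, a_1, ... (each step inverts the fractional part left over by the previous one):
  13 = 6*2 + 1, so a_0 = 6.
  2 = 2*1 + 0, so a_1 = 2.
The remainder reaches 0 after 2 divisions, so the expansion has 2 partial quotients, read off in order.

[6; 2]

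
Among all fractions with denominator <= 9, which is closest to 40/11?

29/8

Expand x = 40/11 as a continued fraction with the Euclidean algorithm:
  40 = 3*11 + 7, so a_0 = 3.
  11 = 1*7 + 4, so a_1 = 1.
  7 = 1*4 + 3, so a_2 = 1.
  4 = 1*3 + 1, so a_3 = 1.
  3 = 3*1 + 0, so a_4 = 3.
so x = [3; 1, 1, 1, 3].
Convergents (p_i = a_i*p_{i-1} + p_{i-2}, q_i = a_i*q_{i-1} + q_{i-2} with p_{-2}=0, p_{-1}=1, q_{-2}=1, q_{-1}=0), until the denominator exceeds 9:
  i=0: a_0=3, p_0 = 3*1 + 0 = 3, q_0 = 3*0 + 1 = 1.
  i=1: a_1=1, p_1 = 1*3 + 1 = 4, q_1 = 1*1 + 0 = 1.
  i=2: a_2=1, p_2 = 1*4 + 3 = 7, q_2 = 1*1 + 1 = 2.
  i=3: a_3=1, p_3 = 1*7 + 4 = 11, q_3 = 1*2 + 1 = 3.
  i=4: a_4=3, p_4 = 3*11 + 7 = 40, q_4 = 3*3 + 2 = 11.
q_4 = 11 > 9, so the last convergent with denominator <= 9 is p_3/q_3 = 11/3.
The closest fraction with denominator <= 9 is either p_3/q_3 or the intermediate fraction (k*p_3 + p_2)/(k*q_3 + q_2) with the largest k >= 1 whose denominator stays <= 9; these approach x as k grows, and every other convergent or intermediate fraction in range is farther away.
Largest k: floor((9 - q_2)/q_3) = floor((9 - 2)/3) = 2.
That gives (2*11 + 7)/(2*3 + 2) = 29/8.
Compare the errors: |x - 11/3| = |40*3 - 11*11|/(11*3) = 1/33, and |x - 29/8| = |40*8 - 29*11|/(11*8) = 1/88.
Cross-multiplying, 1*33 = 33 < 88 = 1*88, so 1/88 is smaller: the intermediate fraction 29/8 is closer to x than 11/3.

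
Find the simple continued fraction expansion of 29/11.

Run the Euclidean algorithm on 29 and 11; the successive quotients are the partial quotients a_0, a_1, ... (each step inverts the fractional part left over by the previous one):
  29 = 2*11 + 7, so a_0 = 2.
  11 = 1*7 + 4, so a_1 = 1.
  7 = 1*4 + 3, so a_2 = 1.
  4 = 1*3 + 1, so a_3 = 1.
  3 = 3*1 + 0, so a_4 = 3.
The remainder reaches 0 after 5 divisions, so the expansion has 5 partial quotients, read off in order.

[2; 1, 1, 1, 3]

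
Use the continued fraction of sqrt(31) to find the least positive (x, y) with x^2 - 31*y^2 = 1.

First expand sqrt(31) as a continued fraction. With x_i = (sqrt(31) + m_i)/d_i and (m_0, d_0) = (0, 1): a_0 = floor(sqrt(31)) = 5, since 5^2 = 25 <= 31 < 36 = 6^2.
Iterate m_{i+1} = d_i*a_i - m_i, d_{i+1} = (31 - m_{i+1}^2)/d_i, a_{i+1} = floor((a_0 + m_{i+1})/d_{i+1}):
  m_1 = 1*5 - 0 = 5, d_1 = (31 - 5^2)/1 = 6/1 = 6, a_1 = floor((5 + 5)/6) = 1.
  m_2 = 6*1 - 5 = 1, d_2 = (31 - 1^2)/6 = 30/6 = 5, a_2 = floor((5 + 1)/5) = 1.
  m_3 = 5*1 - 1 = 4, d_3 = (31 - 4^2)/5 = 15/5 = 3, a_3 = floor((5 + 4)/3) = 3.
  m_4 = 3*3 - 4 = 5, d_4 = (31 - 5^2)/3 = 6/3 = 2, a_4 = floor((5 + 5)/2) = 5.
  m_5 = 2*5 - 5 = 5, d_5 = (31 - 5^2)/2 = 6/2 = 3, a_5 = floor((5 + 5)/3) = 3.
  m_6 = 3*3 - 5 = 4, d_6 = (31 - 4^2)/3 = 15/3 = 5, a_6 = floor((5 + 4)/5) = 1.
  m_7 = 5*1 - 4 = 1, d_7 = (31 - 1^2)/5 = 30/5 = 6, a_7 = floor((5 + 1)/6) = 1.
  m_8 = 6*1 - 1 = 5, d_8 = (31 - 5^2)/6 = 6/6 = 1, a_8 = floor((5 + 5)/1) = 10.
  m_9 = 1*10 - 5 = 5, d_9 = (31 - 5^2)/1 = 6/1 = 6: (m_9, d_9) = (m_1, d_1) = (5, 6), so from here the quotients repeat a_1, ..., a_8; the period length is 8.
So sqrt(31) = [5; (1, 1, 3, 5, 3, 1, 1, 10)] with period length k = 8.
k is even, so the fundamental solution of x^2 - 31y^2 = 1 is (p_{k-1}, q_{k-1}) = (p_7, q_7); compute convergents through index 7.
Convergents (p_i = a_i*p_{i-1} + p_{i-2}, q_i = a_i*q_{i-1} + q_{i-2} with p_{-2}=0, p_{-1}=1, q_{-2}=1, q_{-1}=0):
  i=0: a_0=5, p_0 = 5*1 + 0 = 5, q_0 = 5*0 + 1 = 1.
  i=1: a_1=1, p_1 = 1*5 + 1 = 6, q_1 = 1*1 + 0 = 1.
  i=2: a_2=1, p_2 = 1*6 + 5 = 11, q_2 = 1*1 + 1 = 2.
  i=3: a_3=3, p_3 = 3*11 + 6 = 39, q_3 = 3*2 + 1 = 7.
  i=4: a_4=5, p_4 = 5*39 + 11 = 206, q_4 = 5*7 + 2 = 37.
  i=5: a_5=3, p_5 = 3*206 + 39 = 657, q_5 = 3*37 + 7 = 118.
  i=6: a_6=1, p_6 = 1*657 + 206 = 863, q_6 = 1*118 + 37 = 155.
  i=7: a_7=1, p_7 = 1*863 + 657 = 1520, q_7 = 1*155 + 118 = 273.
Check: 1520^2 - 31*273^2 = 2310400 - 2310399 = 1, so (x, y) = (1520, 273) solves the equation, and by the theorem it is the least positive solution.

(x, y) = (1520, 273)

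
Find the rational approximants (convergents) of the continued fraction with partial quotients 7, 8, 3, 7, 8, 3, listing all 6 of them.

7/1, 57/8, 178/25, 1303/183, 10602/1489, 33109/4650

Using the convergent recurrence p_i = a_i*p_{i-1} + p_{i-2}, q_i = a_i*q_{i-1} + q_{i-2} with p_{-2}=0, p_{-1}=1, q_{-2}=1, q_{-1}=0:
  i=0: a_0=7, p_0 = 7*1 + 0 = 7, q_0 = 7*0 + 1 = 1.
  i=1: a_1=8, p_1 = 8*7 + 1 = 57, q_1 = 8*1 + 0 = 8.
  i=2: a_2=3, p_2 = 3*57 + 7 = 178, q_2 = 3*8 + 1 = 25.
  i=3: a_3=7, p_3 = 7*178 + 57 = 1303, q_3 = 7*25 + 8 = 183.
  i=4: a_4=8, p_4 = 8*1303 + 178 = 10602, q_4 = 8*183 + 25 = 1489.
  i=5: a_5=3, p_5 = 3*10602 + 1303 = 33109, q_5 = 3*1489 + 183 = 4650.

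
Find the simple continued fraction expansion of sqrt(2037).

Write x_i = (sqrt(2037) + m_i)/d_i with (m_0, d_0) = (0, 1). a_0 = floor(sqrt(2037)) = 45, since 45^2 = 2025 <= 2037 < 2116 = 46^2.
Iterate m_{i+1} = d_i*a_i - m_i, d_{i+1} = (2037 - m_{i+1}^2)/d_i, a_{i+1} = floor((a_0 + m_{i+1})/d_{i+1}):
  m_1 = 1*45 - 0 = 45, d_1 = (2037 - 45^2)/1 = 12/1 = 12, a_1 = floor((45 + 45)/12) = 7.
  m_2 = 12*7 - 45 = 39, d_2 = (2037 - 39^2)/12 = 516/12 = 43, a_2 = floor((45 + 39)/43) = 1.
  m_3 = 43*1 - 39 = 4, d_3 = (2037 - 4^2)/43 = 2021/43 = 47, a_3 = floor((45 + 4)/47) = 1.
  m_4 = 47*1 - 4 = 43, d_4 = (2037 - 43^2)/47 = 188/47 = 4, a_4 = floor((45 + 43)/4) = 22.
  m_5 = 4*22 - 43 = 45, d_5 = (2037 - 45^2)/4 = 12/4 = 3, a_5 = floor((45 + 45)/3) = 30.
  m_6 = 3*30 - 45 = 45, d_6 = (2037 - 45^2)/3 = 12/3 = 4, a_6 = floor((45 + 45)/4) = 22.
  m_7 = 4*22 - 45 = 43, d_7 = (2037 - 43^2)/4 = 188/4 = 47, a_7 = floor((45 + 43)/47) = 1.
  m_8 = 47*1 - 43 = 4, d_8 = (2037 - 4^2)/47 = 2021/47 = 43, a_8 = floor((45 + 4)/43) = 1.
  m_9 = 43*1 - 4 = 39, d_9 = (2037 - 39^2)/43 = 516/43 = 12, a_9 = floor((45 + 39)/12) = 7.
  m_10 = 12*7 - 39 = 45, d_10 = (2037 - 45^2)/12 = 12/12 = 1, a_10 = floor((45 + 45)/1) = 90.
  m_11 = 1*90 - 45 = 45, d_11 = (2037 - 45^2)/1 = 12/1 = 12: (m_11, d_11) = (m_1, d_1) = (45, 12), so from here the quotients repeat a_1, ..., a_10; the period length is 10.
Hence the expansion of sqrt(2037) is a_0 = 45 followed by the repeating block 7, 1, 1, 22, 30, 22, 1, 1, 7, 90 (period 10).

[45; (7, 1, 1, 22, 30, 22, 1, 1, 7, 90)]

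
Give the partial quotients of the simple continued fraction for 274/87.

Run the Euclidean algorithm on 274 and 87; the successive quotients are the partial quotients a_0, a_1, ... (each step inverts the fractional part left over by the previous one):
  274 = 3*87 + 13, so a_0 = 3.
  87 = 6*13 + 9, so a_1 = 6.
  13 = 1*9 + 4, so a_2 = 1.
  9 = 2*4 + 1, so a_3 = 2.
  4 = 4*1 + 0, so a_4 = 4.
The remainder reaches 0 after 5 divisions, so the expansion has 5 partial quotients, read off in order.

[3; 6, 1, 2, 4]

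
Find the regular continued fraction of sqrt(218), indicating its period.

Write x_i = (sqrt(218) + m_i)/d_i with (m_0, d_0) = (0, 1). a_0 = floor(sqrt(218)) = 14, since 14^2 = 196 <= 218 < 225 = 15^2.
Iterate m_{i+1} = d_i*a_i - m_i, d_{i+1} = (218 - m_{i+1}^2)/d_i, a_{i+1} = floor((a_0 + m_{i+1})/d_{i+1}):
  m_1 = 1*14 - 0 = 14, d_1 = (218 - 14^2)/1 = 22/1 = 22, a_1 = floor((14 + 14)/22) = 1.
  m_2 = 22*1 - 14 = 8, d_2 = (218 - 8^2)/22 = 154/22 = 7, a_2 = floor((14 + 8)/7) = 3.
  m_3 = 7*3 - 8 = 13, d_3 = (218 - 13^2)/7 = 49/7 = 7, a_3 = floor((14 + 13)/7) = 3.
  m_4 = 7*3 - 13 = 8, d_4 = (218 - 8^2)/7 = 154/7 = 22, a_4 = floor((14 + 8)/22) = 1.
  m_5 = 22*1 - 8 = 14, d_5 = (218 - 14^2)/22 = 22/22 = 1, a_5 = floor((14 + 14)/1) = 28.
  m_6 = 1*28 - 14 = 14, d_6 = (218 - 14^2)/1 = 22/1 = 22: (m_6, d_6) = (m_1, d_1) = (14, 22), so from here the quotients repeat a_1, ..., a_5; the period length is 5.
Hence the expansion of sqrt(218) is a_0 = 14 followed by the repeating block 1, 3, 3, 1, 28 (period 5).

[14; (1, 3, 3, 1, 28)]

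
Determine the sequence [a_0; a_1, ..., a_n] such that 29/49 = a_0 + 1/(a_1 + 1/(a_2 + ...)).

[0; 1, 1, 2, 4, 2]

Run the Euclidean algorithm on 29 and 49; the successive quotients are the partial quotients a_0, a_1, ... (each step inverts the fractional part left over by the previous one):
  29 = 0*49 + 29, so a_0 = 0.
  49 = 1*29 + 20, so a_1 = 1.
  29 = 1*20 + 9, so a_2 = 1.
  20 = 2*9 + 2, so a_3 = 2.
  9 = 4*2 + 1, so a_4 = 4.
  2 = 2*1 + 0, so a_5 = 2.
The remainder reaches 0 after 6 divisions, so the expansion has 6 partial quotients, read off in order.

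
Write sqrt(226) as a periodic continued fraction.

[15; (30)]

Write x_i = (sqrt(226) + m_i)/d_i with (m_0, d_0) = (0, 1). a_0 = floor(sqrt(226)) = 15, since 15^2 = 225 <= 226 < 256 = 16^2.
Iterate m_{i+1} = d_i*a_i - m_i, d_{i+1} = (226 - m_{i+1}^2)/d_i, a_{i+1} = floor((a_0 + m_{i+1})/d_{i+1}):
  m_1 = 1*15 - 0 = 15, d_1 = (226 - 15^2)/1 = 1/1 = 1, a_1 = floor((15 + 15)/1) = 30.
  m_2 = 1*30 - 15 = 15, d_2 = (226 - 15^2)/1 = 1/1 = 1: (m_2, d_2) = (m_1, d_1) = (15, 1), so from here the quotient a_1 repeats; the period length is 1.
Hence the expansion of sqrt(226) is a_0 = 15 followed by the repeating block 30 (period 1).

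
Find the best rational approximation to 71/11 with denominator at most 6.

Expand x = 71/11 as a continued fraction with the Euclidean algorithm:
  71 = 6*11 + 5, so a_0 = 6.
  11 = 2*5 + 1, so a_1 = 2.
  5 = 5*1 + 0, so a_2 = 5.
so x = [6; 2, 5].
Convergents (p_i = a_i*p_{i-1} + p_{i-2}, q_i = a_i*q_{i-1} + q_{i-2} with p_{-2}=0, p_{-1}=1, q_{-2}=1, q_{-1}=0), until the denominator exceeds 6:
  i=0: a_0=6, p_0 = 6*1 + 0 = 6, q_0 = 6*0 + 1 = 1.
  i=1: a_1=2, p_1 = 2*6 + 1 = 13, q_1 = 2*1 + 0 = 2.
  i=2: a_2=5, p_2 = 5*13 + 6 = 71, q_2 = 5*2 + 1 = 11.
q_2 = 11 > 6, so the last convergent with denominator <= 6 is p_1/q_1 = 13/2.
The closest fraction with denominator <= 6 is either p_1/q_1 or the intermediate fraction (k*p_1 + p_0)/(k*q_1 + q_0) with the largest k >= 1 whose denominator stays <= 6; these approach x as k grows, and every other convergent or intermediate fraction in range is farther away.
Largest k: floor((6 - q_0)/q_1) = floor((6 - 1)/2) = 2.
That gives (2*13 + 6)/(2*2 + 1) = 32/5.
Compare the errors: |x - 13/2| = |71*2 - 13*11|/(11*2) = 1/22, and |x - 32/5| = |71*5 - 32*11|/(11*5) = 3/55.
Cross-multiplying, 1*55 = 55 < 66 = 3*22, so 1/22 is smaller: the convergent 13/2 is closer to x than 32/5.

13/2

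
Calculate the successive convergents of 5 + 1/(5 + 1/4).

Using the convergent recurrence p_i = a_i*p_{i-1} + p_{i-2}, q_i = a_i*q_{i-1} + q_{i-2} with p_{-2}=0, p_{-1}=1, q_{-2}=1, q_{-1}=0:
  i=0: a_0=5, p_0 = 5*1 + 0 = 5, q_0 = 5*0 + 1 = 1.
  i=1: a_1=5, p_1 = 5*5 + 1 = 26, q_1 = 5*1 + 0 = 5.
  i=2: a_2=4, p_2 = 4*26 + 5 = 109, q_2 = 4*5 + 1 = 21.

5/1, 26/5, 109/21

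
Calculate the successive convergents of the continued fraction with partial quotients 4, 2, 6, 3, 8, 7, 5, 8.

4/1, 9/2, 58/13, 183/41, 1522/341, 10837/2428, 55707/12481, 456493/102276

Using the convergent recurrence p_i = a_i*p_{i-1} + p_{i-2}, q_i = a_i*q_{i-1} + q_{i-2} with p_{-2}=0, p_{-1}=1, q_{-2}=1, q_{-1}=0:
  i=0: a_0=4, p_0 = 4*1 + 0 = 4, q_0 = 4*0 + 1 = 1.
  i=1: a_1=2, p_1 = 2*4 + 1 = 9, q_1 = 2*1 + 0 = 2.
  i=2: a_2=6, p_2 = 6*9 + 4 = 58, q_2 = 6*2 + 1 = 13.
  i=3: a_3=3, p_3 = 3*58 + 9 = 183, q_3 = 3*13 + 2 = 41.
  i=4: a_4=8, p_4 = 8*183 + 58 = 1522, q_4 = 8*41 + 13 = 341.
  i=5: a_5=7, p_5 = 7*1522 + 183 = 10837, q_5 = 7*341 + 41 = 2428.
  i=6: a_6=5, p_6 = 5*10837 + 1522 = 55707, q_6 = 5*2428 + 341 = 12481.
  i=7: a_7=8, p_7 = 8*55707 + 10837 = 456493, q_7 = 8*12481 + 2428 = 102276.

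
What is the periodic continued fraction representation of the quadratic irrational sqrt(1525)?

[39; (19, 1, 1, 19, 78)]

Write x_i = (sqrt(1525) + m_i)/d_i with (m_0, d_0) = (0, 1). a_0 = floor(sqrt(1525)) = 39, since 39^2 = 1521 <= 1525 < 1600 = 40^2.
Iterate m_{i+1} = d_i*a_i - m_i, d_{i+1} = (1525 - m_{i+1}^2)/d_i, a_{i+1} = floor((a_0 + m_{i+1})/d_{i+1}):
  m_1 = 1*39 - 0 = 39, d_1 = (1525 - 39^2)/1 = 4/1 = 4, a_1 = floor((39 + 39)/4) = 19.
  m_2 = 4*19 - 39 = 37, d_2 = (1525 - 37^2)/4 = 156/4 = 39, a_2 = floor((39 + 37)/39) = 1.
  m_3 = 39*1 - 37 = 2, d_3 = (1525 - 2^2)/39 = 1521/39 = 39, a_3 = floor((39 + 2)/39) = 1.
  m_4 = 39*1 - 2 = 37, d_4 = (1525 - 37^2)/39 = 156/39 = 4, a_4 = floor((39 + 37)/4) = 19.
  m_5 = 4*19 - 37 = 39, d_5 = (1525 - 39^2)/4 = 4/4 = 1, a_5 = floor((39 + 39)/1) = 78.
  m_6 = 1*78 - 39 = 39, d_6 = (1525 - 39^2)/1 = 4/1 = 4: (m_6, d_6) = (m_1, d_1) = (39, 4), so from here the quotients repeat a_1, ..., a_5; the period length is 5.
Hence the expansion of sqrt(1525) is a_0 = 39 followed by the repeating block 19, 1, 1, 19, 78 (period 5).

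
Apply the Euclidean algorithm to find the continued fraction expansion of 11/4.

Run the Euclidean algorithm on 11 and 4; the successive quotients are the partial quotients a_0, a_1, ... (each step inverts the fractional part left over by the previous one):
  11 = 2*4 + 3, so a_0 = 2.
  4 = 1*3 + 1, so a_1 = 1.
  3 = 3*1 + 0, so a_2 = 3.
The remainder reaches 0 after 3 divisions, so the expansion has 3 partial quotients, read off in order.

[2; 1, 3]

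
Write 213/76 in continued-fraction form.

Run the Euclidean algorithm on 213 and 76; the successive quotients are the partial quotients a_0, a_1, ... (each step inverts the fractional part left over by the previous one):
  213 = 2*76 + 61, so a_0 = 2.
  76 = 1*61 + 15, so a_1 = 1.
  61 = 4*15 + 1, so a_2 = 4.
  15 = 15*1 + 0, so a_3 = 15.
The remainder reaches 0 after 4 divisions, so the expansion has 4 partial quotients, read off in order.

[2; 1, 4, 15]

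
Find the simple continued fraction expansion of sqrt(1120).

Write x_i = (sqrt(1120) + m_i)/d_i with (m_0, d_0) = (0, 1). a_0 = floor(sqrt(1120)) = 33, since 33^2 = 1089 <= 1120 < 1156 = 34^2.
Iterate m_{i+1} = d_i*a_i - m_i, d_{i+1} = (1120 - m_{i+1}^2)/d_i, a_{i+1} = floor((a_0 + m_{i+1})/d_{i+1}):
  m_1 = 1*33 - 0 = 33, d_1 = (1120 - 33^2)/1 = 31/1 = 31, a_1 = floor((33 + 33)/31) = 2.
  m_2 = 31*2 - 33 = 29, d_2 = (1120 - 29^2)/31 = 279/31 = 9, a_2 = floor((33 + 29)/9) = 6.
  m_3 = 9*6 - 29 = 25, d_3 = (1120 - 25^2)/9 = 495/9 = 55, a_3 = floor((33 + 25)/55) = 1.
  m_4 = 55*1 - 25 = 30, d_4 = (1120 - 30^2)/55 = 220/55 = 4, a_4 = floor((33 + 30)/4) = 15.
  m_5 = 4*15 - 30 = 30, d_5 = (1120 - 30^2)/4 = 220/4 = 55, a_5 = floor((33 + 30)/55) = 1.
  m_6 = 55*1 - 30 = 25, d_6 = (1120 - 25^2)/55 = 495/55 = 9, a_6 = floor((33 + 25)/9) = 6.
  m_7 = 9*6 - 25 = 29, d_7 = (1120 - 29^2)/9 = 279/9 = 31, a_7 = floor((33 + 29)/31) = 2.
  m_8 = 31*2 - 29 = 33, d_8 = (1120 - 33^2)/31 = 31/31 = 1, a_8 = floor((33 + 33)/1) = 66.
  m_9 = 1*66 - 33 = 33, d_9 = (1120 - 33^2)/1 = 31/1 = 31: (m_9, d_9) = (m_1, d_1) = (33, 31), so from here the quotients repeat a_1, ..., a_8; the period length is 8.
Hence the expansion of sqrt(1120) is a_0 = 33 followed by the repeating block 2, 6, 1, 15, 1, 6, 2, 66 (period 8).

[33; (2, 6, 1, 15, 1, 6, 2, 66)]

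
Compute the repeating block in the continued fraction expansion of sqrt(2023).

Write x_i = (sqrt(2023) + m_i)/d_i with (m_0, d_0) = (0, 1). a_0 = floor(sqrt(2023)) = 44, since 44^2 = 1936 <= 2023 < 2025 = 45^2.
Iterate m_{i+1} = d_i*a_i - m_i, d_{i+1} = (2023 - m_{i+1}^2)/d_i, a_{i+1} = floor((a_0 + m_{i+1})/d_{i+1}):
  m_1 = 1*44 - 0 = 44, d_1 = (2023 - 44^2)/1 = 87/1 = 87, a_1 = floor((44 + 44)/87) = 1.
  m_2 = 87*1 - 44 = 43, d_2 = (2023 - 43^2)/87 = 174/87 = 2, a_2 = floor((44 + 43)/2) = 43.
  m_3 = 2*43 - 43 = 43, d_3 = (2023 - 43^2)/2 = 174/2 = 87, a_3 = floor((44 + 43)/87) = 1.
  m_4 = 87*1 - 43 = 44, d_4 = (2023 - 44^2)/87 = 87/87 = 1, a_4 = floor((44 + 44)/1) = 88.
  m_5 = 1*88 - 44 = 44, d_5 = (2023 - 44^2)/1 = 87/1 = 87: (m_5, d_5) = (m_1, d_1) = (44, 87), so from here the quotients repeat a_1, ..., a_4; the period length is 4.
Hence the expansion of sqrt(2023) is a_0 = 44 followed by the repeating block 1, 43, 1, 88 (period 4).

[44; (1, 43, 1, 88)]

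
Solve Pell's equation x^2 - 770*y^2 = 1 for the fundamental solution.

(x, y) = (111, 4)

First expand sqrt(770) as a continued fraction. With x_i = (sqrt(770) + m_i)/d_i and (m_0, d_0) = (0, 1): a_0 = floor(sqrt(770)) = 27, since 27^2 = 729 <= 770 < 784 = 28^2.
Iterate m_{i+1} = d_i*a_i - m_i, d_{i+1} = (770 - m_{i+1}^2)/d_i, a_{i+1} = floor((a_0 + m_{i+1})/d_{i+1}):
  m_1 = 1*27 - 0 = 27, d_1 = (770 - 27^2)/1 = 41/1 = 41, a_1 = floor((27 + 27)/41) = 1.
  m_2 = 41*1 - 27 = 14, d_2 = (770 - 14^2)/41 = 574/41 = 14, a_2 = floor((27 + 14)/14) = 2.
  m_3 = 14*2 - 14 = 14, d_3 = (770 - 14^2)/14 = 574/14 = 41, a_3 = floor((27 + 14)/41) = 1.
  m_4 = 41*1 - 14 = 27, d_4 = (770 - 27^2)/41 = 41/41 = 1, a_4 = floor((27 + 27)/1) = 54.
  m_5 = 1*54 - 27 = 27, d_5 = (770 - 27^2)/1 = 41/1 = 41: (m_5, d_5) = (m_1, d_1) = (27, 41), so from here the quotients repeat a_1, ..., a_4; the period length is 4.
So sqrt(770) = [27; (1, 2, 1, 54)] with period length k = 4.
k is even, so the fundamental solution of x^2 - 770y^2 = 1 is (p_{k-1}, q_{k-1}) = (p_3, q_3); compute convergents through index 3.
Convergents (p_i = a_i*p_{i-1} + p_{i-2}, q_i = a_i*q_{i-1} + q_{i-2} with p_{-2}=0, p_{-1}=1, q_{-2}=1, q_{-1}=0):
  i=0: a_0=27, p_0 = 27*1 + 0 = 27, q_0 = 27*0 + 1 = 1.
  i=1: a_1=1, p_1 = 1*27 + 1 = 28, q_1 = 1*1 + 0 = 1.
  i=2: a_2=2, p_2 = 2*28 + 27 = 83, q_2 = 2*1 + 1 = 3.
  i=3: a_3=1, p_3 = 1*83 + 28 = 111, q_3 = 1*3 + 1 = 4.
Check: 111^2 - 770*4^2 = 12321 - 12320 = 1, so (x, y) = (111, 4) solves the equation, and by the theorem it is the least positive solution.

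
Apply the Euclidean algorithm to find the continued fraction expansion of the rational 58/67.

Run the Euclidean algorithm on 58 and 67; the successive quotients are the partial quotients a_0, a_1, ... (each step inverts the fractional part left over by the previous one):
  58 = 0*67 + 58, so a_0 = 0.
  67 = 1*58 + 9, so a_1 = 1.
  58 = 6*9 + 4, so a_2 = 6.
  9 = 2*4 + 1, so a_3 = 2.
  4 = 4*1 + 0, so a_4 = 4.
The remainder reaches 0 after 5 divisions, so the expansion has 5 partial quotients, read off in order.

[0; 1, 6, 2, 4]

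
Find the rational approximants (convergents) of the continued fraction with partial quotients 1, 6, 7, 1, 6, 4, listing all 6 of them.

1/1, 7/6, 50/43, 57/49, 392/337, 1625/1397

Using the convergent recurrence p_i = a_i*p_{i-1} + p_{i-2}, q_i = a_i*q_{i-1} + q_{i-2} with p_{-2}=0, p_{-1}=1, q_{-2}=1, q_{-1}=0:
  i=0: a_0=1, p_0 = 1*1 + 0 = 1, q_0 = 1*0 + 1 = 1.
  i=1: a_1=6, p_1 = 6*1 + 1 = 7, q_1 = 6*1 + 0 = 6.
  i=2: a_2=7, p_2 = 7*7 + 1 = 50, q_2 = 7*6 + 1 = 43.
  i=3: a_3=1, p_3 = 1*50 + 7 = 57, q_3 = 1*43 + 6 = 49.
  i=4: a_4=6, p_4 = 6*57 + 50 = 392, q_4 = 6*49 + 43 = 337.
  i=5: a_5=4, p_5 = 4*392 + 57 = 1625, q_5 = 4*337 + 49 = 1397.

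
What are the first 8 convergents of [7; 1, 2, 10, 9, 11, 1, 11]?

Using the convergent recurrence p_i = a_i*p_{i-1} + p_{i-2}, q_i = a_i*q_{i-1} + q_{i-2} with p_{-2}=0, p_{-1}=1, q_{-2}=1, q_{-1}=0:
  i=0: a_0=7, p_0 = 7*1 + 0 = 7, q_0 = 7*0 + 1 = 1.
  i=1: a_1=1, p_1 = 1*7 + 1 = 8, q_1 = 1*1 + 0 = 1.
  i=2: a_2=2, p_2 = 2*8 + 7 = 23, q_2 = 2*1 + 1 = 3.
  i=3: a_3=10, p_3 = 10*23 + 8 = 238, q_3 = 10*3 + 1 = 31.
  i=4: a_4=9, p_4 = 9*238 + 23 = 2165, q_4 = 9*31 + 3 = 282.
  i=5: a_5=11, p_5 = 11*2165 + 238 = 24053, q_5 = 11*282 + 31 = 3133.
  i=6: a_6=1, p_6 = 1*24053 + 2165 = 26218, q_6 = 1*3133 + 282 = 3415.
  i=7: a_7=11, p_7 = 11*26218 + 24053 = 312451, q_7 = 11*3415 + 3133 = 40698.

7/1, 8/1, 23/3, 238/31, 2165/282, 24053/3133, 26218/3415, 312451/40698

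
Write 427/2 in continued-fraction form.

[213; 2]

Run the Euclidean algorithm on 427 and 2; the successive quotients are the partial quotients a_0, a_1, ... (each step inverts the fractional part left over by the previous one):
  427 = 213*2 + 1, so a_0 = 213.
  2 = 2*1 + 0, so a_1 = 2.
The remainder reaches 0 after 2 divisions, so the expansion has 2 partial quotients, read off in order.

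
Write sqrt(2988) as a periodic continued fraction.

Write x_i = (sqrt(2988) + m_i)/d_i with (m_0, d_0) = (0, 1). a_0 = floor(sqrt(2988)) = 54, since 54^2 = 2916 <= 2988 < 3025 = 55^2.
Iterate m_{i+1} = d_i*a_i - m_i, d_{i+1} = (2988 - m_{i+1}^2)/d_i, a_{i+1} = floor((a_0 + m_{i+1})/d_{i+1}):
  m_1 = 1*54 - 0 = 54, d_1 = (2988 - 54^2)/1 = 72/1 = 72, a_1 = floor((54 + 54)/72) = 1.
  m_2 = 72*1 - 54 = 18, d_2 = (2988 - 18^2)/72 = 2664/72 = 37, a_2 = floor((54 + 18)/37) = 1.
  m_3 = 37*1 - 18 = 19, d_3 = (2988 - 19^2)/37 = 2627/37 = 71, a_3 = floor((54 + 19)/71) = 1.
  m_4 = 71*1 - 19 = 52, d_4 = (2988 - 52^2)/71 = 284/71 = 4, a_4 = floor((54 + 52)/4) = 26.
  m_5 = 4*26 - 52 = 52, d_5 = (2988 - 52^2)/4 = 284/4 = 71, a_5 = floor((54 + 52)/71) = 1.
  m_6 = 71*1 - 52 = 19, d_6 = (2988 - 19^2)/71 = 2627/71 = 37, a_6 = floor((54 + 19)/37) = 1.
  m_7 = 37*1 - 19 = 18, d_7 = (2988 - 18^2)/37 = 2664/37 = 72, a_7 = floor((54 + 18)/72) = 1.
  m_8 = 72*1 - 18 = 54, d_8 = (2988 - 54^2)/72 = 72/72 = 1, a_8 = floor((54 + 54)/1) = 108.
  m_9 = 1*108 - 54 = 54, d_9 = (2988 - 54^2)/1 = 72/1 = 72: (m_9, d_9) = (m_1, d_1) = (54, 72), so from here the quotients repeat a_1, ..., a_8; the period length is 8.
Hence the expansion of sqrt(2988) is a_0 = 54 followed by the repeating block 1, 1, 1, 26, 1, 1, 1, 108 (period 8).

[54; (1, 1, 1, 26, 1, 1, 1, 108)]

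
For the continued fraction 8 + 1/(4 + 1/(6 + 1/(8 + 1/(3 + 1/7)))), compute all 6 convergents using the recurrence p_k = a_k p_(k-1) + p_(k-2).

8/1, 33/4, 206/25, 1681/204, 5249/637, 38424/4663

Using the convergent recurrence p_i = a_i*p_{i-1} + p_{i-2}, q_i = a_i*q_{i-1} + q_{i-2} with p_{-2}=0, p_{-1}=1, q_{-2}=1, q_{-1}=0:
  i=0: a_0=8, p_0 = 8*1 + 0 = 8, q_0 = 8*0 + 1 = 1.
  i=1: a_1=4, p_1 = 4*8 + 1 = 33, q_1 = 4*1 + 0 = 4.
  i=2: a_2=6, p_2 = 6*33 + 8 = 206, q_2 = 6*4 + 1 = 25.
  i=3: a_3=8, p_3 = 8*206 + 33 = 1681, q_3 = 8*25 + 4 = 204.
  i=4: a_4=3, p_4 = 3*1681 + 206 = 5249, q_4 = 3*204 + 25 = 637.
  i=5: a_5=7, p_5 = 7*5249 + 1681 = 38424, q_5 = 7*637 + 204 = 4663.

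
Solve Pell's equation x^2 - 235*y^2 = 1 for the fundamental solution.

(x, y) = (46, 3)

First expand sqrt(235) as a continued fraction. With x_i = (sqrt(235) + m_i)/d_i and (m_0, d_0) = (0, 1): a_0 = floor(sqrt(235)) = 15, since 15^2 = 225 <= 235 < 256 = 16^2.
Iterate m_{i+1} = d_i*a_i - m_i, d_{i+1} = (235 - m_{i+1}^2)/d_i, a_{i+1} = floor((a_0 + m_{i+1})/d_{i+1}):
  m_1 = 1*15 - 0 = 15, d_1 = (235 - 15^2)/1 = 10/1 = 10, a_1 = floor((15 + 15)/10) = 3.
  m_2 = 10*3 - 15 = 15, d_2 = (235 - 15^2)/10 = 10/10 = 1, a_2 = floor((15 + 15)/1) = 30.
  m_3 = 1*30 - 15 = 15, d_3 = (235 - 15^2)/1 = 10/1 = 10: (m_3, d_3) = (m_1, d_1) = (15, 10), so from here the quotients repeat a_1, a_2; the period length is 2.
So sqrt(235) = [15; (3, 30)] with period length k = 2.
k is even, so the fundamental solution of x^2 - 235y^2 = 1 is (p_{k-1}, q_{k-1}) = (p_1, q_1); compute convergents through index 1.
Convergents (p_i = a_i*p_{i-1} + p_{i-2}, q_i = a_i*q_{i-1} + q_{i-2} with p_{-2}=0, p_{-1}=1, q_{-2}=1, q_{-1}=0):
  i=0: a_0=15, p_0 = 15*1 + 0 = 15, q_0 = 15*0 + 1 = 1.
  i=1: a_1=3, p_1 = 3*15 + 1 = 46, q_1 = 3*1 + 0 = 3.
Check: 46^2 - 235*3^2 = 2116 - 2115 = 1, so (x, y) = (46, 3) solves the equation, and by the theorem it is the least positive solution.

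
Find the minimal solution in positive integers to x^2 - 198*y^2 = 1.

(x, y) = (197, 14)

First expand sqrt(198) as a continued fraction. With x_i = (sqrt(198) + m_i)/d_i and (m_0, d_0) = (0, 1): a_0 = floor(sqrt(198)) = 14, since 14^2 = 196 <= 198 < 225 = 15^2.
Iterate m_{i+1} = d_i*a_i - m_i, d_{i+1} = (198 - m_{i+1}^2)/d_i, a_{i+1} = floor((a_0 + m_{i+1})/d_{i+1}):
  m_1 = 1*14 - 0 = 14, d_1 = (198 - 14^2)/1 = 2/1 = 2, a_1 = floor((14 + 14)/2) = 14.
  m_2 = 2*14 - 14 = 14, d_2 = (198 - 14^2)/2 = 2/2 = 1, a_2 = floor((14 + 14)/1) = 28.
  m_3 = 1*28 - 14 = 14, d_3 = (198 - 14^2)/1 = 2/1 = 2: (m_3, d_3) = (m_1, d_1) = (14, 2), so from here the quotients repeat a_1, a_2; the period length is 2.
So sqrt(198) = [14; (14, 28)] with period length k = 2.
k is even, so the fundamental solution of x^2 - 198y^2 = 1 is (p_{k-1}, q_{k-1}) = (p_1, q_1); compute convergents through index 1.
Convergents (p_i = a_i*p_{i-1} + p_{i-2}, q_i = a_i*q_{i-1} + q_{i-2} with p_{-2}=0, p_{-1}=1, q_{-2}=1, q_{-1}=0):
  i=0: a_0=14, p_0 = 14*1 + 0 = 14, q_0 = 14*0 + 1 = 1.
  i=1: a_1=14, p_1 = 14*14 + 1 = 197, q_1 = 14*1 + 0 = 14.
Check: 197^2 - 198*14^2 = 38809 - 38808 = 1, so (x, y) = (197, 14) solves the equation, and by the theorem it is the least positive solution.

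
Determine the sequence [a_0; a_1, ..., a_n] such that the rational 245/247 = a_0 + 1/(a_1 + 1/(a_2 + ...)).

[0; 1, 122, 2]

Run the Euclidean algorithm on 245 and 247; the successive quotients are the partial quotients a_0, a_1, ... (each step inverts the fractional part left over by the previous one):
  245 = 0*247 + 245, so a_0 = 0.
  247 = 1*245 + 2, so a_1 = 1.
  245 = 122*2 + 1, so a_2 = 122.
  2 = 2*1 + 0, so a_3 = 2.
The remainder reaches 0 after 4 divisions, so the expansion has 4 partial quotients, read off in order.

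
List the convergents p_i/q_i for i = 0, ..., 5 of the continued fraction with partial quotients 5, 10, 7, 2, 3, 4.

Using the convergent recurrence p_i = a_i*p_{i-1} + p_{i-2}, q_i = a_i*q_{i-1} + q_{i-2} with p_{-2}=0, p_{-1}=1, q_{-2}=1, q_{-1}=0:
  i=0: a_0=5, p_0 = 5*1 + 0 = 5, q_0 = 5*0 + 1 = 1.
  i=1: a_1=10, p_1 = 10*5 + 1 = 51, q_1 = 10*1 + 0 = 10.
  i=2: a_2=7, p_2 = 7*51 + 5 = 362, q_2 = 7*10 + 1 = 71.
  i=3: a_3=2, p_3 = 2*362 + 51 = 775, q_3 = 2*71 + 10 = 152.
  i=4: a_4=3, p_4 = 3*775 + 362 = 2687, q_4 = 3*152 + 71 = 527.
  i=5: a_5=4, p_5 = 4*2687 + 775 = 11523, q_5 = 4*527 + 152 = 2260.

5/1, 51/10, 362/71, 775/152, 2687/527, 11523/2260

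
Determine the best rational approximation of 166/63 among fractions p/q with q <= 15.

29/11

Expand x = 166/63 as a continued fraction with the Euclidean algorithm:
  166 = 2*63 + 40, so a_0 = 2.
  63 = 1*40 + 23, so a_1 = 1.
  40 = 1*23 + 17, so a_2 = 1.
  23 = 1*17 + 6, so a_3 = 1.
  17 = 2*6 + 5, so a_4 = 2.
  6 = 1*5 + 1, so a_5 = 1.
  5 = 5*1 + 0, so a_6 = 5.
so x = [2; 1, 1, 1, 2, 1, 5].
Convergents (p_i = a_i*p_{i-1} + p_{i-2}, q_i = a_i*q_{i-1} + q_{i-2} with p_{-2}=0, p_{-1}=1, q_{-2}=1, q_{-1}=0), until the denominator exceeds 15:
  i=0: a_0=2, p_0 = 2*1 + 0 = 2, q_0 = 2*0 + 1 = 1.
  i=1: a_1=1, p_1 = 1*2 + 1 = 3, q_1 = 1*1 + 0 = 1.
  i=2: a_2=1, p_2 = 1*3 + 2 = 5, q_2 = 1*1 + 1 = 2.
  i=3: a_3=1, p_3 = 1*5 + 3 = 8, q_3 = 1*2 + 1 = 3.
  i=4: a_4=2, p_4 = 2*8 + 5 = 21, q_4 = 2*3 + 2 = 8.
  i=5: a_5=1, p_5 = 1*21 + 8 = 29, q_5 = 1*8 + 3 = 11.
  i=6: a_6=5, p_6 = 5*29 + 21 = 166, q_6 = 5*11 + 8 = 63.
q_6 = 63 > 15, so the last convergent with denominator <= 15 is p_5/q_5 = 29/11.
The closest fraction with denominator <= 15 is either p_5/q_5 or the intermediate fraction (k*p_5 + p_4)/(k*q_5 + q_4) with the largest k >= 1 whose denominator stays <= 15; these approach x as k grows, and every other convergent or intermediate fraction in range is farther away.
Largest k: floor((15 - q_4)/q_5) = floor((15 - 8)/11) = 0.
Since k = 0, no intermediate fraction beyond p_5/q_5 has denominator <= 15, so the convergent 29/11 is the closest (its error is |166*11 - 29*63|/(63*11) = 1/693).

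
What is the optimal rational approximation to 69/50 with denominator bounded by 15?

18/13

Expand x = 69/50 as a continued fraction with the Euclidean algorithm:
  69 = 1*50 + 19, so a_0 = 1.
  50 = 2*19 + 12, so a_1 = 2.
  19 = 1*12 + 7, so a_2 = 1.
  12 = 1*7 + 5, so a_3 = 1.
  7 = 1*5 + 2, so a_4 = 1.
  5 = 2*2 + 1, so a_5 = 2.
  2 = 2*1 + 0, so a_6 = 2.
so x = [1; 2, 1, 1, 1, 2, 2].
Convergents (p_i = a_i*p_{i-1} + p_{i-2}, q_i = a_i*q_{i-1} + q_{i-2} with p_{-2}=0, p_{-1}=1, q_{-2}=1, q_{-1}=0), until the denominator exceeds 15:
  i=0: a_0=1, p_0 = 1*1 + 0 = 1, q_0 = 1*0 + 1 = 1.
  i=1: a_1=2, p_1 = 2*1 + 1 = 3, q_1 = 2*1 + 0 = 2.
  i=2: a_2=1, p_2 = 1*3 + 1 = 4, q_2 = 1*2 + 1 = 3.
  i=3: a_3=1, p_3 = 1*4 + 3 = 7, q_3 = 1*3 + 2 = 5.
  i=4: a_4=1, p_4 = 1*7 + 4 = 11, q_4 = 1*5 + 3 = 8.
  i=5: a_5=2, p_5 = 2*11 + 7 = 29, q_5 = 2*8 + 5 = 21.
q_5 = 21 > 15, so the last convergent with denominator <= 15 is p_4/q_4 = 11/8.
The closest fraction with denominator <= 15 is either p_4/q_4 or the intermediate fraction (k*p_4 + p_3)/(k*q_4 + q_3) with the largest k >= 1 whose denominator stays <= 15; these approach x as k grows, and every other convergent or intermediate fraction in range is farther away.
Largest k: floor((15 - q_3)/q_4) = floor((15 - 5)/8) = 1.
That gives (1*11 + 7)/(1*8 + 5) = 18/13.
Compare the errors: |x - 11/8| = |69*8 - 11*50|/(50*8) = 2/400, and |x - 18/13| = |69*13 - 18*50|/(50*13) = 3/650.
Cross-multiplying, 3*400 = 1200 < 1300 = 2*650, so 3/650 is smaller: the intermediate fraction 18/13 is closer to x than 11/8.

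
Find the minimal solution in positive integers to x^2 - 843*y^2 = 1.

(x, y) = (842, 29)

First expand sqrt(843) as a continued fraction. With x_i = (sqrt(843) + m_i)/d_i and (m_0, d_0) = (0, 1): a_0 = floor(sqrt(843)) = 29, since 29^2 = 841 <= 843 < 900 = 30^2.
Iterate m_{i+1} = d_i*a_i - m_i, d_{i+1} = (843 - m_{i+1}^2)/d_i, a_{i+1} = floor((a_0 + m_{i+1})/d_{i+1}):
  m_1 = 1*29 - 0 = 29, d_1 = (843 - 29^2)/1 = 2/1 = 2, a_1 = floor((29 + 29)/2) = 29.
  m_2 = 2*29 - 29 = 29, d_2 = (843 - 29^2)/2 = 2/2 = 1, a_2 = floor((29 + 29)/1) = 58.
  m_3 = 1*58 - 29 = 29, d_3 = (843 - 29^2)/1 = 2/1 = 2: (m_3, d_3) = (m_1, d_1) = (29, 2), so from here the quotients repeat a_1, a_2; the period length is 2.
So sqrt(843) = [29; (29, 58)] with period length k = 2.
k is even, so the fundamental solution of x^2 - 843y^2 = 1 is (p_{k-1}, q_{k-1}) = (p_1, q_1); compute convergents through index 1.
Convergents (p_i = a_i*p_{i-1} + p_{i-2}, q_i = a_i*q_{i-1} + q_{i-2} with p_{-2}=0, p_{-1}=1, q_{-2}=1, q_{-1}=0):
  i=0: a_0=29, p_0 = 29*1 + 0 = 29, q_0 = 29*0 + 1 = 1.
  i=1: a_1=29, p_1 = 29*29 + 1 = 842, q_1 = 29*1 + 0 = 29.
Check: 842^2 - 843*29^2 = 708964 - 708963 = 1, so (x, y) = (842, 29) solves the equation, and by the theorem it is the least positive solution.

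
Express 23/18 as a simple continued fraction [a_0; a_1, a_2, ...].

[1; 3, 1, 1, 2]

Run the Euclidean algorithm on 23 and 18; the successive quotients are the partial quotients a_0, a_1, ... (each step inverts the fractional part left over by the previous one):
  23 = 1*18 + 5, so a_0 = 1.
  18 = 3*5 + 3, so a_1 = 3.
  5 = 1*3 + 2, so a_2 = 1.
  3 = 1*2 + 1, so a_3 = 1.
  2 = 2*1 + 0, so a_4 = 2.
The remainder reaches 0 after 5 divisions, so the expansion has 5 partial quotients, read off in order.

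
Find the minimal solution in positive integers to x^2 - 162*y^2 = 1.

(x, y) = (19601, 1540)

First expand sqrt(162) as a continued fraction. With x_i = (sqrt(162) + m_i)/d_i and (m_0, d_0) = (0, 1): a_0 = floor(sqrt(162)) = 12, since 12^2 = 144 <= 162 < 169 = 13^2.
Iterate m_{i+1} = d_i*a_i - m_i, d_{i+1} = (162 - m_{i+1}^2)/d_i, a_{i+1} = floor((a_0 + m_{i+1})/d_{i+1}):
  m_1 = 1*12 - 0 = 12, d_1 = (162 - 12^2)/1 = 18/1 = 18, a_1 = floor((12 + 12)/18) = 1.
  m_2 = 18*1 - 12 = 6, d_2 = (162 - 6^2)/18 = 126/18 = 7, a_2 = floor((12 + 6)/7) = 2.
  m_3 = 7*2 - 6 = 8, d_3 = (162 - 8^2)/7 = 98/7 = 14, a_3 = floor((12 + 8)/14) = 1.
  m_4 = 14*1 - 8 = 6, d_4 = (162 - 6^2)/14 = 126/14 = 9, a_4 = floor((12 + 6)/9) = 2.
  m_5 = 9*2 - 6 = 12, d_5 = (162 - 12^2)/9 = 18/9 = 2, a_5 = floor((12 + 12)/2) = 12.
  m_6 = 2*12 - 12 = 12, d_6 = (162 - 12^2)/2 = 18/2 = 9, a_6 = floor((12 + 12)/9) = 2.
  m_7 = 9*2 - 12 = 6, d_7 = (162 - 6^2)/9 = 126/9 = 14, a_7 = floor((12 + 6)/14) = 1.
  m_8 = 14*1 - 6 = 8, d_8 = (162 - 8^2)/14 = 98/14 = 7, a_8 = floor((12 + 8)/7) = 2.
  m_9 = 7*2 - 8 = 6, d_9 = (162 - 6^2)/7 = 126/7 = 18, a_9 = floor((12 + 6)/18) = 1.
  m_10 = 18*1 - 6 = 12, d_10 = (162 - 12^2)/18 = 18/18 = 1, a_10 = floor((12 + 12)/1) = 24.
  m_11 = 1*24 - 12 = 12, d_11 = (162 - 12^2)/1 = 18/1 = 18: (m_11, d_11) = (m_1, d_1) = (12, 18), so from here the quotients repeat a_1, ..., a_10; the period length is 10.
So sqrt(162) = [12; (1, 2, 1, 2, 12, 2, 1, 2, 1, 24)] with period length k = 10.
k is even, so the fundamental solution of x^2 - 162y^2 = 1 is (p_{k-1}, q_{k-1}) = (p_9, q_9); compute convergents through index 9.
Convergents (p_i = a_i*p_{i-1} + p_{i-2}, q_i = a_i*q_{i-1} + q_{i-2} with p_{-2}=0, p_{-1}=1, q_{-2}=1, q_{-1}=0):
  i=0: a_0=12, p_0 = 12*1 + 0 = 12, q_0 = 12*0 + 1 = 1.
  i=1: a_1=1, p_1 = 1*12 + 1 = 13, q_1 = 1*1 + 0 = 1.
  i=2: a_2=2, p_2 = 2*13 + 12 = 38, q_2 = 2*1 + 1 = 3.
  i=3: a_3=1, p_3 = 1*38 + 13 = 51, q_3 = 1*3 + 1 = 4.
  i=4: a_4=2, p_4 = 2*51 + 38 = 140, q_4 = 2*4 + 3 = 11.
  i=5: a_5=12, p_5 = 12*140 + 51 = 1731, q_5 = 12*11 + 4 = 136.
  i=6: a_6=2, p_6 = 2*1731 + 140 = 3602, q_6 = 2*136 + 11 = 283.
  i=7: a_7=1, p_7 = 1*3602 + 1731 = 5333, q_7 = 1*283 + 136 = 419.
  i=8: a_8=2, p_8 = 2*5333 + 3602 = 14268, q_8 = 2*419 + 283 = 1121.
  i=9: a_9=1, p_9 = 1*14268 + 5333 = 19601, q_9 = 1*1121 + 419 = 1540.
Check: 19601^2 - 162*1540^2 = 384199201 - 384199200 = 1, so (x, y) = (19601, 1540) solves the equation, and by the theorem it is the least positive solution.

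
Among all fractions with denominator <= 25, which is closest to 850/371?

55/24

Expand x = 850/371 as a continued fraction with the Euclidean algorithm:
  850 = 2*371 + 108, so a_0 = 2.
  371 = 3*108 + 47, so a_1 = 3.
  108 = 2*47 + 14, so a_2 = 2.
  47 = 3*14 + 5, so a_3 = 3.
  14 = 2*5 + 4, so a_4 = 2.
  5 = 1*4 + 1, so a_5 = 1.
  4 = 4*1 + 0, so a_6 = 4.
so x = [2; 3, 2, 3, 2, 1, 4].
Convergents (p_i = a_i*p_{i-1} + p_{i-2}, q_i = a_i*q_{i-1} + q_{i-2} with p_{-2}=0, p_{-1}=1, q_{-2}=1, q_{-1}=0), until the denominator exceeds 25:
  i=0: a_0=2, p_0 = 2*1 + 0 = 2, q_0 = 2*0 + 1 = 1.
  i=1: a_1=3, p_1 = 3*2 + 1 = 7, q_1 = 3*1 + 0 = 3.
  i=2: a_2=2, p_2 = 2*7 + 2 = 16, q_2 = 2*3 + 1 = 7.
  i=3: a_3=3, p_3 = 3*16 + 7 = 55, q_3 = 3*7 + 3 = 24.
  i=4: a_4=2, p_4 = 2*55 + 16 = 126, q_4 = 2*24 + 7 = 55.
q_4 = 55 > 25, so the last convergent with denominator <= 25 is p_3/q_3 = 55/24.
The closest fraction with denominator <= 25 is either p_3/q_3 or the intermediate fraction (k*p_3 + p_2)/(k*q_3 + q_2) with the largest k >= 1 whose denominator stays <= 25; these approach x as k grows, and every other convergent or intermediate fraction in range is farther away.
Largest k: floor((25 - q_2)/q_3) = floor((25 - 7)/24) = 0.
Since k = 0, no intermediate fraction beyond p_3/q_3 has denominator <= 25, so the convergent 55/24 is the closest (its error is |850*24 - 55*371|/(371*24) = 5/8904).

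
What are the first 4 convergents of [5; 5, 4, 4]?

Using the convergent recurrence p_i = a_i*p_{i-1} + p_{i-2}, q_i = a_i*q_{i-1} + q_{i-2} with p_{-2}=0, p_{-1}=1, q_{-2}=1, q_{-1}=0:
  i=0: a_0=5, p_0 = 5*1 + 0 = 5, q_0 = 5*0 + 1 = 1.
  i=1: a_1=5, p_1 = 5*5 + 1 = 26, q_1 = 5*1 + 0 = 5.
  i=2: a_2=4, p_2 = 4*26 + 5 = 109, q_2 = 4*5 + 1 = 21.
  i=3: a_3=4, p_3 = 4*109 + 26 = 462, q_3 = 4*21 + 5 = 89.

5/1, 26/5, 109/21, 462/89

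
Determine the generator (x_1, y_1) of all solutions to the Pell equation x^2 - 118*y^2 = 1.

First expand sqrt(118) as a continued fraction. With x_i = (sqrt(118) + m_i)/d_i and (m_0, d_0) = (0, 1): a_0 = floor(sqrt(118)) = 10, since 10^2 = 100 <= 118 < 121 = 11^2.
Iterate m_{i+1} = d_i*a_i - m_i, d_{i+1} = (118 - m_{i+1}^2)/d_i, a_{i+1} = floor((a_0 + m_{i+1})/d_{i+1}):
  m_1 = 1*10 - 0 = 10, d_1 = (118 - 10^2)/1 = 18/1 = 18, a_1 = floor((10 + 10)/18) = 1.
  m_2 = 18*1 - 10 = 8, d_2 = (118 - 8^2)/18 = 54/18 = 3, a_2 = floor((10 + 8)/3) = 6.
  m_3 = 3*6 - 8 = 10, d_3 = (118 - 10^2)/3 = 18/3 = 6, a_3 = floor((10 + 10)/6) = 3.
  m_4 = 6*3 - 10 = 8, d_4 = (118 - 8^2)/6 = 54/6 = 9, a_4 = floor((10 + 8)/9) = 2.
  m_5 = 9*2 - 8 = 10, d_5 = (118 - 10^2)/9 = 18/9 = 2, a_5 = floor((10 + 10)/2) = 10.
  m_6 = 2*10 - 10 = 10, d_6 = (118 - 10^2)/2 = 18/2 = 9, a_6 = floor((10 + 10)/9) = 2.
  m_7 = 9*2 - 10 = 8, d_7 = (118 - 8^2)/9 = 54/9 = 6, a_7 = floor((10 + 8)/6) = 3.
  m_8 = 6*3 - 8 = 10, d_8 = (118 - 10^2)/6 = 18/6 = 3, a_8 = floor((10 + 10)/3) = 6.
  m_9 = 3*6 - 10 = 8, d_9 = (118 - 8^2)/3 = 54/3 = 18, a_9 = floor((10 + 8)/18) = 1.
  m_10 = 18*1 - 8 = 10, d_10 = (118 - 10^2)/18 = 18/18 = 1, a_10 = floor((10 + 10)/1) = 20.
  m_11 = 1*20 - 10 = 10, d_11 = (118 - 10^2)/1 = 18/1 = 18: (m_11, d_11) = (m_1, d_1) = (10, 18), so from here the quotients repeat a_1, ..., a_10; the period length is 10.
So sqrt(118) = [10; (1, 6, 3, 2, 10, 2, 3, 6, 1, 20)] with period length k = 10.
k is even, so the fundamental solution of x^2 - 118y^2 = 1 is (p_{k-1}, q_{k-1}) = (p_9, q_9); compute convergents through index 9.
Convergents (p_i = a_i*p_{i-1} + p_{i-2}, q_i = a_i*q_{i-1} + q_{i-2} with p_{-2}=0, p_{-1}=1, q_{-2}=1, q_{-1}=0):
  i=0: a_0=10, p_0 = 10*1 + 0 = 10, q_0 = 10*0 + 1 = 1.
  i=1: a_1=1, p_1 = 1*10 + 1 = 11, q_1 = 1*1 + 0 = 1.
  i=2: a_2=6, p_2 = 6*11 + 10 = 76, q_2 = 6*1 + 1 = 7.
  i=3: a_3=3, p_3 = 3*76 + 11 = 239, q_3 = 3*7 + 1 = 22.
  i=4: a_4=2, p_4 = 2*239 + 76 = 554, q_4 = 2*22 + 7 = 51.
  i=5: a_5=10, p_5 = 10*554 + 239 = 5779, q_5 = 10*51 + 22 = 532.
  i=6: a_6=2, p_6 = 2*5779 + 554 = 12112, q_6 = 2*532 + 51 = 1115.
  i=7: a_7=3, p_7 = 3*12112 + 5779 = 42115, q_7 = 3*1115 + 532 = 3877.
  i=8: a_8=6, p_8 = 6*42115 + 12112 = 264802, q_8 = 6*3877 + 1115 = 24377.
  i=9: a_9=1, p_9 = 1*264802 + 42115 = 306917, q_9 = 1*24377 + 3877 = 28254.
Check: 306917^2 - 118*28254^2 = 94198044889 - 94198044888 = 1, so (x, y) = (306917, 28254) solves the equation, and by the theorem it is the least positive solution.

(x, y) = (306917, 28254)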